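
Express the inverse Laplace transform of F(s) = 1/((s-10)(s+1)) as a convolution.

1/((s-10)(s+1)) = (1/(s-10))·(1/(s+1)) = L{e^(10t)}·L{e^(-t)}. So f(t) = e^(10t)*e^(-t) = ∫₀ᵗ e^(10τ)·e^(-(t-τ)) dτ

Final answer: ∫₀ᵗ e^(10τ)·e^(-(t-τ)) dτ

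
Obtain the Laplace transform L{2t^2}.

L{2t^2} = 2 · L{t^2} = 2 · 2/s^3 = 4/s^3

Final answer: 4/s^3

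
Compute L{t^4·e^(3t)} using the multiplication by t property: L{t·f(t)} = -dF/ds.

Using L{t^n·e^(at)} = n!/(s-a)^(n+1), L{t^4·e^(3t)} = 24/(s-3)^5

Final answer: 24/(s-3)^5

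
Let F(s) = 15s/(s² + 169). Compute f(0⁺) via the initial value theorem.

f(0⁺) = lim_{s→∞} s·15s/(s² + 169) = lim_{s→∞} 15s²/(s² + 169) = 15

Final answer: 15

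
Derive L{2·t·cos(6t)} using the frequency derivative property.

L{cos(6t)} = s/(s² + 36). Derivative: d/ds[s/(s² + 36)] = [(s² + 36) - s·2s]/(s² + 36)² = (36 - s²)/(s² + 36)². So L{t·cos(6t)} = -F'(s) = (s² - 36)/(s² + 36)². Then L{2·t·cos(6t)} = 2·(s² - 36)/(s² + 36)²

Final answer: 2·(s² - 36)/(s² + 36)²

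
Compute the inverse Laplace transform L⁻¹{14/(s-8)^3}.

L⁻¹{n!/(s-a)^(n+1)} = t^n·e^(at) with n=2, a=8. So L⁻¹{2/(s-8)^3} = t^2·e^(8t), and L⁻¹{14/(s-8)^3} = (14/2)·t^2·e^(8t) = 7·t^2·e^(8t)

Final answer: 7·t^2·e^(8t)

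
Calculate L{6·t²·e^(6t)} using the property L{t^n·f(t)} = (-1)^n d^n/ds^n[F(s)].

L{e^(6t)} = 1/(s-6). d/ds[1/(s-6)] = -1/(s-6)². d²/ds²[1/(s-6)] = 2/(s-6)³. So L{t²·e^(6t)} = (-1)² · 2/(s-6)³ = 2/(s-6)³. Then L{6·t²·e^(6t)} = 6·2/(s-6)³ = 12/(s-6)³

Final answer: 12/(s-6)³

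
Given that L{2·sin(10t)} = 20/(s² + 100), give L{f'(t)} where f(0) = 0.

L{f'(t)} = s·F(s) - f(0) = s·20/(s² + 100) - 0 = 20s/(s² + 100)

Final answer: 20s/(s² + 100)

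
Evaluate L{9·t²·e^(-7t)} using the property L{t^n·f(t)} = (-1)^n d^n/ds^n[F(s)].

L{e^(-7t)} = 1/(s+7). d/ds[1/(s+7)] = -1/(s+7)². d²/ds²[1/(s+7)] = 2/(s+7)³. So L{t²·e^(-7t)} = (-1)² · 2/(s+7)³ = 2/(s+7)³. Then L{9·t²·e^(-7t)} = 9·2/(s+7)³ = 18/(s+7)³

Final answer: 18/(s+7)³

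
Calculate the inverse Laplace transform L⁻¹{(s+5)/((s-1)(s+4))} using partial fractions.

Using partial fractions, f(t) = (6e^t - e^(-4t))/5

Final answer: (6e^t - e^(-4t))/5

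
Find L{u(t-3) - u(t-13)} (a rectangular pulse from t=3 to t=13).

L{u(t-a)} = e^(-as)/s. L{u(t-3) - u(t-13)} = (e^(-3s) - e^(-13s))/s

Final answer: (e^(-3s) - e^(-13s))/s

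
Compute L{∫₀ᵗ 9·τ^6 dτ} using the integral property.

L{∫₀ᵗ f(τ)dτ} = F(s)/s with f(t) = 9t^6. F(s) = 6480/s^7, so L{∫₀ᵗ 9·τ^6 dτ} = (6480/s^7)/s = 6480/s^8. (Check: ∫₀ᵗ 9·τ^6 dτ = 9t^7/7.)

Final answer: 6480/s^8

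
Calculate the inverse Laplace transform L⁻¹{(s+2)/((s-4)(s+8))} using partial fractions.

Using partial fractions, f(t) = (6e^(4t) + 6e^(-8t))/12

Final answer: (6e^(4t) + 6e^(-8t))/12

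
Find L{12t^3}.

L{t^n} = n!/s^(n+1). So L{12t^3} = 12·3!/s^4 = 72/s^4

Final answer: 72/s^4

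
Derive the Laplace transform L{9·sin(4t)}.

L{sin(ωt)} = ω/(s² + ω²), so L{sin(4t)} = 4/(s² + 16). Then L{9·sin(4t)} = 9·4/(s² + 16) = 36/(s² + 16)

Final answer: 36/(s² + 16)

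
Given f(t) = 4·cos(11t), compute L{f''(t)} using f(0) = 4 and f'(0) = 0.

F(s) = 4s/(s² + 121). L{f''(t)} = s²F(s) - sf(0) - f'(0) = 4s³/(s² + 121) - 4s = (4s³ - 4s(s² + 121))/(s² + 121) = -484s/(s² + 121)

Final answer: -484s/(s² + 121)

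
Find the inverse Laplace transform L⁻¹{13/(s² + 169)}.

L⁻¹{13/(s² + 169)} = sin(13t)

Final answer: sin(13t)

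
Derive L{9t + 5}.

L{9t + 5} = 9·L{t} + 5·L{1} = 9/s² + 5/s

Final answer: 9/s² + 5/s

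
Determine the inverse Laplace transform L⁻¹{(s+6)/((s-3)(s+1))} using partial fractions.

Using partial fractions, f(t) = (9e^(3t) - 5e^(-t))/4

Final answer: (9e^(3t) - 5e^(-t))/4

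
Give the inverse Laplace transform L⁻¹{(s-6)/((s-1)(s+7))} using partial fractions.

Using partial fractions, f(t) = (-5e^t + 13e^(-7t))/8

Final answer: (-5e^t + 13e^(-7t))/8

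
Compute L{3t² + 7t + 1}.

L{3t² + 7t + 1} = 3·2/s³ + 7/s² + 1/s = 6/s³ + 7/s² + 1/s

Final answer: 6/s³ + 7/s² + 1/s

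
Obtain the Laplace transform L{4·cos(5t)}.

L{cos(ωt)} = s/(s² + ω²), so L{cos(5t)} = s/(s² + 25). Then L{4·cos(5t)} = 4·s/(s² + 25) = 4s/(s² + 25)

Final answer: 4s/(s² + 25)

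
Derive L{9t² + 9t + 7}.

L{9t² + 9t + 7} = 9·2/s³ + 9/s² + 7/s = 18/s³ + 9/s² + 7/s

Final answer: 18/s³ + 9/s² + 7/s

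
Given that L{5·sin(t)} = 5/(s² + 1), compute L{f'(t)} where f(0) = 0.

L{f'(t)} = s·F(s) - f(0) = s·5/(s² + 1) - 0 = 5s/(s² + 1)

Final answer: 5s/(s² + 1)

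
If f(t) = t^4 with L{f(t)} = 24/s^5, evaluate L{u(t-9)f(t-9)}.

Time shift theorem: L{u(t-a)f(t-a)} = e^(-as)F(s). Here a=9, F(s) = 24/s^5, so L{u(t-9)f(t-9)} = e^(-9s)·24/s^5

Final answer: e^(-9s)·24/s^5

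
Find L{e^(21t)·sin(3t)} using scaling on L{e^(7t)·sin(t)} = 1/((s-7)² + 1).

Scaling with a=3: L{e^(21t)·sin(3t)} = (1/3) · 1/((s/3-7)² + 1). Simplifying: 3/((s-21)² + 9)

Final answer: 3/((s-21)² + 9)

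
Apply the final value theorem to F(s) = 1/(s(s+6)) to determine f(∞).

f(∞) = lim_{s→0} s·1/(s(s+6)) = lim_{s→0} 1/(s+6) = 1/6 = 1/6

Final answer: 1/6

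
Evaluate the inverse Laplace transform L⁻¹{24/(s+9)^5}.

L⁻¹{n!/(s-a)^(n+1)} = t^n·e^(at) with n=4, a=-9. So L⁻¹{24/(s+9)^5} = t^4·e^(-9t)

Final answer: t^4·e^(-9t)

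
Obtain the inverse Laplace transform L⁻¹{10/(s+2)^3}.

L⁻¹{n!/(s-a)^(n+1)} = t^n·e^(at) with n=2, a=-2. So L⁻¹{2/(s+2)^3} = t^2·e^(-2t), and L⁻¹{10/(s+2)^3} = (10/2)·t^2·e^(-2t) = 5·t^2·e^(-2t)

Final answer: 5·t^2·e^(-2t)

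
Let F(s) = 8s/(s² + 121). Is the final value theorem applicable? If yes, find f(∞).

The final value theorem requires all poles of sF(s) in the left half-plane. sF(s) = 8s²/(s² + 121) has poles at s = ±11i (imaginary axis). Theorem does NOT apply (oscillatory system).

Final answer: Not applicable (oscillatory)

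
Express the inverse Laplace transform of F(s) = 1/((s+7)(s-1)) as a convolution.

1/((s+7)(s-1)) = (1/(s+7))·(1/(s-1)) = L{e^(-7t)}·L{e^t}. So f(t) = e^(-7t)*e^t = ∫₀ᵗ e^(-7τ)·e^(t-τ) dτ

Final answer: ∫₀ᵗ e^(-7τ)·e^(t-τ) dτ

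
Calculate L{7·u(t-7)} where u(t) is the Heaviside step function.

L{u(t-a)} = e^(-as)/s. Here a=7, so L{u(t-7)} = e^(-7s)/s, and L{7·u(t-7)} = 7·e^(-7s)/s

Final answer: 7·e^(-7s)/s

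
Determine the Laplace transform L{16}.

L{16} = 16 · L{1} = 16/s

Final answer: 16/s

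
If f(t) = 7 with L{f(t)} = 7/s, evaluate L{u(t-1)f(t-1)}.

Time shift theorem: L{u(t-a)f(t-a)} = e^(-as)F(s). Here a=1, F(s) = 7/s, so L{u(t-1)f(t-1)} = e^(-s)·7/s

Final answer: e^(-s)·7/s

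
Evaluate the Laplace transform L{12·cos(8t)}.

L{cos(ωt)} = s/(s² + ω²), so L{cos(8t)} = s/(s² + 64). Then L{12·cos(8t)} = 12·s/(s² + 64) = 12s/(s² + 64)

Final answer: 12s/(s² + 64)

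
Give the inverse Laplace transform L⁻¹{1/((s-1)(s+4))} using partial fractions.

Decompose: A/(s-1) + B/(s+4). A = 1/5, B = -1/5. f(t) = (e^t - e^(-4t))/5

Final answer: (e^t - e^(-4t))/5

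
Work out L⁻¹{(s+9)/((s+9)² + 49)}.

Using frequency shift: L⁻¹{(s-a)/((s-a)² + b²)} = e^(at)cos(bt). Here a=-9, b=7

Final answer: e^(-9t)·cos(7t)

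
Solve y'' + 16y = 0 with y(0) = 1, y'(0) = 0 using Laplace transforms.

L{y''} + 16L{y} = 0. s²Y - s - 0 + 16Y = 0. Y(s² + 16) = s. Y = (s)/(s² + 16). Inverting: y(t) = cos(4t)

Final answer: y(t) = cos(4t)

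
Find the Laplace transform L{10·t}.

L{t^n} = n!/s^(n+1), so L{t} = 1/s^2. Then L{10·t} = 10·1/s^2 = 10/s^2

Final answer: 10/s^2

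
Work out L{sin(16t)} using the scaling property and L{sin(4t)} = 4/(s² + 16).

Using L{f(at)} = (1/a)F(s/a) with a=4: L{sin(16t)} = (1/4) · 4/((s/4)² + 16) = (1/4) · 4·16/(s² + 256) = 16/(s² + 256)

Final answer: 16/(s² + 256)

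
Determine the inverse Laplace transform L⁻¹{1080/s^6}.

L⁻¹{n!/s^(n+1)} = t^n with n=5. So L⁻¹{120/s^6} = t^5, and L⁻¹{1080/s^6} = (1080/120)·t^5 = 9·t^5

Final answer: 9·t^5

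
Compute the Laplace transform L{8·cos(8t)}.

L{cos(ωt)} = s/(s² + ω²), so L{cos(8t)} = s/(s² + 64). Then L{8·cos(8t)} = 8·s/(s² + 64) = 8s/(s² + 64)

Final answer: 8s/(s² + 64)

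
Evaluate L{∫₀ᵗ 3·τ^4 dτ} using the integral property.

L{∫₀ᵗ f(τ)dτ} = F(s)/s with f(t) = 3t^4. F(s) = 72/s^5, so L{∫₀ᵗ 3·τ^4 dτ} = (72/s^5)/s = 72/s^6. (Check: ∫₀ᵗ 3·τ^4 dτ = 3t^5/5.)

Final answer: 72/s^6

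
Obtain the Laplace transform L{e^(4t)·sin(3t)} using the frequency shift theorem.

Frequency shift: L{e^(at)f(t)} = F(s-a). L{e^(4t)·sin(3t)} = 3/((s-4)² + 9)

Final answer: 3/((s-4)² + 9)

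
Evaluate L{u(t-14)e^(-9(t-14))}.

u(t-a)f(t-a) with f(t)=e^(-9t). L{e^(-9t)} = 1/(s+9). By time shift: e^(-14s)/(s+9)

Final answer: e^(-14s)/(s+9)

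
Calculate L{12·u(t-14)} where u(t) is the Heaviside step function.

L{u(t-a)} = e^(-as)/s. Here a=14, so L{u(t-14)} = e^(-14s)/s, and L{12·u(t-14)} = 12·e^(-14s)/s

Final answer: 12·e^(-14s)/s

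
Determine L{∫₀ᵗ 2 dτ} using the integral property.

L{∫₀ᵗ f(τ)dτ} = F(s)/s with f(t) = 2. F(s) = 2/s, so L{∫₀ᵗ 2 dτ} = (2/s)/s = 2/s². (Check: ∫₀ᵗ 2 dτ = 2t.)

Final answer: 2/s²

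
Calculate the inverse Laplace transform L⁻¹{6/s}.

L⁻¹{c/s} = c, so L⁻¹{6/s} = 6

Final answer: 6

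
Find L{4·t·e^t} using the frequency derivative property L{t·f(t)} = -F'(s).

L{e^t} = 1/(s-1). By frequency derivative: L{t·e^t} = -d/ds[1/(s-1)] = -(-1)/(s-1)² = 1/(s-1)². Then L{4·t·e^t} = 4·1/(s-1)² = 4/(s-1)²

Final answer: 4/(s-1)²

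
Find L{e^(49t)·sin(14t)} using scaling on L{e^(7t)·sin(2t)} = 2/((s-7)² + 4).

Scaling with a=7: L{e^(49t)·sin(14t)} = (1/7) · 2/((s/7-7)² + 4). Simplifying: 14/((s-49)² + 196)

Final answer: 14/((s-49)² + 196)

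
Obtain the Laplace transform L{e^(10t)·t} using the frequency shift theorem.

L{e^(at)·t^n} = n!/(s-a)^(n+1), so L{e^(10t)·t} = 1/(s-10)^2

Final answer: 1/(s-10)^2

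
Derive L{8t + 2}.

L{8t + 2} = 8·L{t} + 2·L{1} = 8/s² + 2/s

Final answer: 8/s² + 2/s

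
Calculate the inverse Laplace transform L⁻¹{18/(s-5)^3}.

L⁻¹{n!/(s-a)^(n+1)} = t^n·e^(at) with n=2, a=5. So L⁻¹{2/(s-5)^3} = t^2·e^(5t), and L⁻¹{18/(s-5)^3} = (18/2)·t^2·e^(5t) = 9·t^2·e^(5t)

Final answer: 9·t^2·e^(5t)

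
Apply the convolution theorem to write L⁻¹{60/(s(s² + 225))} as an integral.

60/(s(s² + 225)) = (1/s)·(60/(s² + 225)) = L{1}·L{4·sin(15t)}. So f(t) = 1*(4·sin(15t)) = ∫₀ᵗ 4·sin(15τ) dτ

Final answer: ∫₀ᵗ 4·sin(15τ) dτ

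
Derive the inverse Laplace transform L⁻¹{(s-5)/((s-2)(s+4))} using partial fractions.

Using partial fractions, f(t) = (-3e^(2t) + 9e^(-4t))/6

Final answer: (-3e^(2t) + 9e^(-4t))/6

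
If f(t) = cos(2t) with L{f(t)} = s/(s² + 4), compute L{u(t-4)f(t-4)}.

Time shift theorem: L{u(t-a)f(t-a)} = e^(-as)F(s). Here a=4, F(s) = s/(s² + 4), so L{u(t-4)f(t-4)} = e^(-4s)·s/(s² + 4)

Final answer: e^(-4s)·s/(s² + 4)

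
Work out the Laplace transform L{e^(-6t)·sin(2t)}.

L{e^(at)·sin(ωt)} = ω/((s-a)² + ω²), so L{e^(-6t)·sin(2t)} = 2/((s+6)² + 4)

Final answer: 2/((s+6)² + 4)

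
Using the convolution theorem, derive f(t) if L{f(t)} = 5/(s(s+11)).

5/(s(s+11)) = (5/s)·(1/(s+11)) = L{5}·L{e^(-11t)}. By convolution, f(t) = 5*e^(-11t) = ∫₀ᵗ 5·e^(-11τ) dτ = 5·(1 - e^(-11t))/11

Final answer: 5·(1 - e^(-11t))/11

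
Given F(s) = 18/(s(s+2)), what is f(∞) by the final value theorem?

f(∞) = lim_{s→0} s·18/(s(s+2)) = lim_{s→0} 18/(s+2) = 18/2 = 9

Final answer: 9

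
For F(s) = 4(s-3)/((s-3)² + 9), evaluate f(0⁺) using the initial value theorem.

f(0⁺) = lim_{s→∞} sF(s) = lim_{s→∞} 4s(s-3)/((s-3)² + 9) = 4

Final answer: 4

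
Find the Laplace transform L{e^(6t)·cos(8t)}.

L{e^(at)·cos(ωt)} = (s-a)/((s-a)² + ω²), so L{e^(6t)·cos(8t)} = (s-6)/((s-6)² + 64)

Final answer: (s-6)/((s-6)² + 64)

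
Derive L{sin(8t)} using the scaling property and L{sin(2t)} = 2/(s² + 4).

Using L{f(at)} = (1/a)F(s/a) with a=4: L{sin(8t)} = (1/4) · 2/((s/4)² + 4) = (1/4) · 2·16/(s² + 64) = 8/(s² + 64)

Final answer: 8/(s² + 64)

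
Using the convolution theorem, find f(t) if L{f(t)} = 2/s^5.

2/s^5 = (2/s)·(1/s^4) = L{2}·L{t^3/6}. By convolution, f(t) = 2*t^3/6 = ∫₀ᵗ 2·τ^3/6 dτ = 2·t^4/24

Final answer: 2·t^4/24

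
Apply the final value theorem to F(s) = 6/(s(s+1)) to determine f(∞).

f(∞) = lim_{s→0} s·6/(s(s+1)) = lim_{s→0} 6/(s+1) = 6/1 = 6

Final answer: 6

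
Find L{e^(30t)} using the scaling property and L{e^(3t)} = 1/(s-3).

Using L{f(at)} = (1/a)F(s/a) with a=10 and f(t) = e^(3t): L{e^(30t)} = (1/10) · 1/((s/10)-3) = (1/10) · 10/(s-30) = 1/(s-30)

Final answer: 1/(s-30)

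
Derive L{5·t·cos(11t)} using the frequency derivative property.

L{cos(11t)} = s/(s² + 121). Derivative: d/ds[s/(s² + 121)] = [(s² + 121) - s·2s]/(s² + 121)² = (121 - s²)/(s² + 121)². So L{t·cos(11t)} = -F'(s) = (s² - 121)/(s² + 121)². Then L{5·t·cos(11t)} = 5·(s² - 121)/(s² + 121)²

Final answer: 5·(s² - 121)/(s² + 121)²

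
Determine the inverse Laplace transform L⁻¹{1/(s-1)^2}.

L⁻¹{n!/(s-a)^(n+1)} = t^n·e^(at), so L⁻¹{1/(s-1)^2} = t·e^t

Final answer: t·e^t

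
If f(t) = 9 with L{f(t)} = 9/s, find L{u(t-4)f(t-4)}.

Time shift theorem: L{u(t-a)f(t-a)} = e^(-as)F(s). Here a=4, F(s) = 9/s, so L{u(t-4)f(t-4)} = e^(-4s)·9/s

Final answer: e^(-4s)·9/s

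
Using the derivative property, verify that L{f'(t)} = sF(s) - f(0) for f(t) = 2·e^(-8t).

f'(t) = -16e^(-8t). Direct: L{f'(t)} = -16/(s+8). Property: s·2/(s+8) - 2 = (2s - 2(s+8))/(s+8) = -16/(s+8). ✓

Final answer: -16/(s+8)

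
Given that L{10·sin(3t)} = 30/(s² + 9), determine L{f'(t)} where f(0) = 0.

L{f'(t)} = s·F(s) - f(0) = s·30/(s² + 9) - 0 = 30s/(s² + 9)

Final answer: 30s/(s² + 9)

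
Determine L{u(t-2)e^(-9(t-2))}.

u(t-a)f(t-a) with f(t)=e^(-9t). L{e^(-9t)} = 1/(s+9). By time shift: e^(-2s)/(s+9)

Final answer: e^(-2s)/(s+9)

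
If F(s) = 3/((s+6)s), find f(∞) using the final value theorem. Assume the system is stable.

f(∞) = lim_{s→0} sF(s) = lim_{s→0} 3/(s+6) = 1/2

Final answer: 1/2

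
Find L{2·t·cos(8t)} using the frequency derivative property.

L{cos(8t)} = s/(s² + 64). Derivative: d/ds[s/(s² + 64)] = [(s² + 64) - s·2s]/(s² + 64)² = (64 - s²)/(s² + 64)². So L{t·cos(8t)} = -F'(s) = (s² - 64)/(s² + 64)². Then L{2·t·cos(8t)} = 2·(s² - 64)/(s² + 64)²

Final answer: 2·(s² - 64)/(s² + 64)²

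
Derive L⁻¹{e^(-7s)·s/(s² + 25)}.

L⁻¹{s/(s² + 25)} = cos(5t). By the time shift theorem, L⁻¹{e^(-as)F(s)} = u(t-a)f(t-a) with a=7, so L⁻¹{e^(-7s)·s/(s² + 25)} = u(t-7)·cos(5(t-7))

Final answer: u(t-7)·cos(5(t-7))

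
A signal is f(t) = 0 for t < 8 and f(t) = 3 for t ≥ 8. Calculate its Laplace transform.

f(t) = 3·u(t-8). L{u(t-8)} = e^(-8s)/s, so L{f(t)} = 3·e^(-8s)/s

Final answer: 3·e^(-8s)/s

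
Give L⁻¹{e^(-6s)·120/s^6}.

L⁻¹{120/s^6} = t^5. By the time shift theorem, L⁻¹{e^(-as)F(s)} = u(t-a)f(t-a) with a=6, so L⁻¹{e^(-6s)·120/s^6} = u(t-6)·(t-6)^5

Final answer: u(t-6)·(t-6)^5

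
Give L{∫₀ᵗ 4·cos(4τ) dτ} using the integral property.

L{∫₀ᵗ f(τ)dτ} = F(s)/s with F(s) = 4s/(s² + 16), so the result is (4s/(s² + 16))/s = 4/(s² + 16)

Final answer: 4/(s² + 16)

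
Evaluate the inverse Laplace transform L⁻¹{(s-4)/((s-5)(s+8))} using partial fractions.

Using partial fractions, f(t) = (e^(5t) + 12e^(-8t))/13

Final answer: (e^(5t) + 12e^(-8t))/13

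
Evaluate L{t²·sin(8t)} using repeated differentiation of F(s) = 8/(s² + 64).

F(s) = 8/(s² + 64). F'(s) = -16s/(s² + 64)². F''(s) = -16(64 - 3s²)/(s² + 64)³ = (48s² - 1024)/(s² + 64)³. So L{t²·sin(8t)} = (-1)² F''(s) = (48s² - 1024)/(s² + 64)³

Final answer: (48s² - 1024)/(s² + 64)³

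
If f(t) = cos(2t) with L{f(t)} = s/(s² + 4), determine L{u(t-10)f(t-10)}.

Time shift theorem: L{u(t-a)f(t-a)} = e^(-as)F(s). Here a=10, F(s) = s/(s² + 4), so L{u(t-10)f(t-10)} = e^(-10s)·s/(s² + 4)

Final answer: e^(-10s)·s/(s² + 4)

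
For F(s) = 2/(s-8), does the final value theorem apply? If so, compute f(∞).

sF(s) = 2s/(s-8) has a pole at s = 8 in the right half-plane. Theorem does NOT apply (unstable system; f(t) = 2·e^(8t) grows without bound).

Final answer: Not applicable (unstable)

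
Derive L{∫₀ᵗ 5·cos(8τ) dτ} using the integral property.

L{∫₀ᵗ f(τ)dτ} = F(s)/s with F(s) = 5s/(s² + 64), so the result is (5s/(s² + 64))/s = 5/(s² + 64)

Final answer: 5/(s² + 64)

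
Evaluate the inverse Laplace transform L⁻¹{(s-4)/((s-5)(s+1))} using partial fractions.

Using partial fractions, f(t) = (e^(5t) + 5e^(-t))/6

Final answer: (e^(5t) + 5e^(-t))/6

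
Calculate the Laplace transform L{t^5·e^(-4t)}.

L{t^n·e^(at)} = n!/(s-a)^(n+1), so L{t^5·e^(-4t)} = 120/(s+4)^6

Final answer: 120/(s+4)^6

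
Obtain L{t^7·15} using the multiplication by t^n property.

L{15} = 15/s. d^1/ds^1[1/s] = -1/s². d^2/ds^2[1/s] = 2/s^3. d^3/ds^3[1/s] = -6/s^4. d^4/ds^4[1/s] = 24/s^5. d^5/ds^5[1/s] = -120/s^6. d^6/ds^6[1/s] = 720/s^7. d^7/ds^7[1/s] = -5040/s^8. So L{t^7} = (-1)^{7}·-5040/s^8 = 5040/s^8. Then L{t^7·15} = 15·5040/s^8 = 75600/s^8

Final answer: 75600/s^8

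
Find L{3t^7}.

L{t^n} = n!/s^(n+1). So L{3t^7} = 3·7!/s^8 = 15120/s^8

Final answer: 15120/s^8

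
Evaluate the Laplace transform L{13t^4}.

L{13t^4} = 13 · L{t^4} = 13 · 24/s^5 = 312/s^5

Final answer: 312/s^5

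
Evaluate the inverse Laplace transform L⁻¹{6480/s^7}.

L⁻¹{n!/s^(n+1)} = t^n with n=6. So L⁻¹{720/s^7} = t^6, and L⁻¹{6480/s^7} = (6480/720)·t^6 = 9·t^6

Final answer: 9·t^6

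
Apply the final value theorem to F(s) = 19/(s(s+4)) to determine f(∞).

f(∞) = lim_{s→0} s·19/(s(s+4)) = lim_{s→0} 19/(s+4) = 19/4 = 19/4

Final answer: 19/4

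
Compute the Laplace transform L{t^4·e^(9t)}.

L{t^n·e^(at)} = n!/(s-a)^(n+1), so L{t^4·e^(9t)} = 24/(s-9)^5

Final answer: 24/(s-9)^5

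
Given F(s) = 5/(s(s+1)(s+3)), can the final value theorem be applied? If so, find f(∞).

Poles of sF(s) = 5/((s+1)(s+3)) are at s = -1 and s = -3, both in the left half-plane. Theorem applies. f(∞) = lim_{s→0} sF(s) = 5/(1·3) = 5/3

Final answer: 5/3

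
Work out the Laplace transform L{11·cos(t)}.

L{cos(ωt)} = s/(s² + ω²), so L{cos(t)} = s/(s² + 1). Then L{11·cos(t)} = 11·s/(s² + 1) = 11s/(s² + 1)

Final answer: 11s/(s² + 1)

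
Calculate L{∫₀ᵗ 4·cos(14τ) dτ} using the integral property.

L{∫₀ᵗ f(τ)dτ} = F(s)/s with F(s) = 4s/(s² + 196), so the result is (4s/(s² + 196))/s = 4/(s² + 196)

Final answer: 4/(s² + 196)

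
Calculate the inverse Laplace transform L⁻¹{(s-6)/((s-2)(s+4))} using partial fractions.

Using partial fractions, f(t) = (-4e^(2t) + 10e^(-4t))/6

Final answer: (-4e^(2t) + 10e^(-4t))/6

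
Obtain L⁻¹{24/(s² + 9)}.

This is the form c·a/(s² + a²) with a = 3, c = 8. L⁻¹ = 8·sin(3t)

Final answer: 8·sin(3t)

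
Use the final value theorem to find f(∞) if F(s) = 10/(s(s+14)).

f(∞) = lim_{s→0} s·10/(s(s+14)) = lim_{s→0} 10/(s+14) = 10/14 = 5/7

Final answer: 5/7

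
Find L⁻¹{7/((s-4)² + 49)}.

Form: b/((s-a)² + b²) → e^(at)sin(bt). With a=4, b=7

Final answer: e^(4t)·sin(7t)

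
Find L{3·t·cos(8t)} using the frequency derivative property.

L{cos(8t)} = s/(s² + 64). Derivative: d/ds[s/(s² + 64)] = [(s² + 64) - s·2s]/(s² + 64)² = (64 - s²)/(s² + 64)². So L{t·cos(8t)} = -F'(s) = (s² - 64)/(s² + 64)². Then L{3·t·cos(8t)} = 3·(s² - 64)/(s² + 64)²

Final answer: 3·(s² - 64)/(s² + 64)²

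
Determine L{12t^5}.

L{t^n} = n!/s^(n+1). So L{12t^5} = 12·5!/s^6 = 1440/s^6

Final answer: 1440/s^6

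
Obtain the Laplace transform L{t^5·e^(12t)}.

L{t^n·e^(at)} = n!/(s-a)^(n+1), so L{t^5·e^(12t)} = 120/(s-12)^6

Final answer: 120/(s-12)^6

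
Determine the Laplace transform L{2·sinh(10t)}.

L{sinh(ωt)} = ω/(s² - ω²), so L{sinh(10t)} = 10/(s² - 100). Then L{2·sinh(10t)} = 2·10/(s² - 100) = 20/(s² - 100)

Final answer: 20/(s² - 100)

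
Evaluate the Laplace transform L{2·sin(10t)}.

L{sin(ωt)} = ω/(s² + ω²), so L{sin(10t)} = 10/(s² + 100). Then L{2·sin(10t)} = 2·10/(s² + 100) = 20/(s² + 100)

Final answer: 20/(s² + 100)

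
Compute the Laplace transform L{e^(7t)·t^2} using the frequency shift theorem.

L{e^(at)·t^n} = n!/(s-a)^(n+1), so L{e^(7t)·t^2} = 2/(s-7)^3

Final answer: 2/(s-7)^3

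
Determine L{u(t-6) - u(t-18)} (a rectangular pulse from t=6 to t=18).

L{u(t-a)} = e^(-as)/s. L{u(t-6) - u(t-18)} = (e^(-6s) - e^(-18s))/s

Final answer: (e^(-6s) - e^(-18s))/s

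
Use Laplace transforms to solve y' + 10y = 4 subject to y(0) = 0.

sY + 10Y = 4/s. Y = 4/(s(s+10)). Partial fractions: Y = 2/5/s - 2/5/(s+10)

Final answer: y(t) = 2/5(1 - e^(-10t))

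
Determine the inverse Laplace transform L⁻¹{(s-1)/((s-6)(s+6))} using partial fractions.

Using partial fractions, f(t) = (5e^(6t) + 7e^(-6t))/12

Final answer: (5e^(6t) + 7e^(-6t))/12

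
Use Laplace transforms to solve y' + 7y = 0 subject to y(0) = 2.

L{y'} + 7L{y} = 0. sY - 2 + 7Y = 0. Y(s+7) = 2. Y = 2/(s+7)

Final answer: y(t) = 2e^(-7t)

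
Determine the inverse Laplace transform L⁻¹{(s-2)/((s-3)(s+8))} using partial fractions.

Using partial fractions, f(t) = (e^(3t) + 10e^(-8t))/11

Final answer: (e^(3t) + 10e^(-8t))/11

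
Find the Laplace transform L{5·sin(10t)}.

L{sin(ωt)} = ω/(s² + ω²), so L{sin(10t)} = 10/(s² + 100). Then L{5·sin(10t)} = 5·10/(s² + 100) = 50/(s² + 100)

Final answer: 50/(s² + 100)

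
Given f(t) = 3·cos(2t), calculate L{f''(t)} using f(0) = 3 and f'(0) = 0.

F(s) = 3s/(s² + 4). L{f''(t)} = s²F(s) - sf(0) - f'(0) = 3s³/(s² + 4) - 3s = (3s³ - 3s(s² + 4))/(s² + 4) = -12s/(s² + 4)

Final answer: -12s/(s² + 4)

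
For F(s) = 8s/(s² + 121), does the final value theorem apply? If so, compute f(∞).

The final value theorem requires all poles of sF(s) in the left half-plane. sF(s) = 8s²/(s² + 121) has poles at s = ±11i (imaginary axis). Theorem does NOT apply (oscillatory system).

Final answer: Not applicable (oscillatory)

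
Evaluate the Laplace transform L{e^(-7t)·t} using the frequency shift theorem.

L{e^(at)·t^n} = n!/(s-a)^(n+1), so L{e^(-7t)·t} = 1/(s+7)^2

Final answer: 1/(s+7)^2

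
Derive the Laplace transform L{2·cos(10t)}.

L{cos(ωt)} = s/(s² + ω²), so L{cos(10t)} = s/(s² + 100). Then L{2·cos(10t)} = 2·s/(s² + 100) = 2s/(s² + 100)

Final answer: 2s/(s² + 100)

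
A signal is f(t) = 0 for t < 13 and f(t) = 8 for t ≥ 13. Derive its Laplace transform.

f(t) = 8·u(t-13). L{u(t-13)} = e^(-13s)/s, so L{f(t)} = 8·e^(-13s)/s

Final answer: 8·e^(-13s)/s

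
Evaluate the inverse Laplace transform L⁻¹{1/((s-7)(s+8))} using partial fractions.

Decompose: A/(s-7) + B/(s+8). A = 1/15, B = -1/15. f(t) = (e^(7t) - e^(-8t))/15

Final answer: (e^(7t) - e^(-8t))/15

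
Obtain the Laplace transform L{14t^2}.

L{14t^2} = 14 · L{t^2} = 14 · 2/s^3 = 28/s^3

Final answer: 28/s^3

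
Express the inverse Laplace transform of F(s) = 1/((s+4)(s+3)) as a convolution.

1/((s+4)(s+3)) = (1/(s+4))·(1/(s+3)) = L{e^(-4t)}·L{e^(-3t)}. So f(t) = e^(-4t)*e^(-3t) = ∫₀ᵗ e^(-4τ)·e^(-3(t-τ)) dτ

Final answer: ∫₀ᵗ e^(-4τ)·e^(-3(t-τ)) dτ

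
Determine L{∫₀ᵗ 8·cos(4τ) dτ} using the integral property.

L{∫₀ᵗ f(τ)dτ} = F(s)/s with F(s) = 8s/(s² + 16), so the result is (8s/(s² + 16))/s = 8/(s² + 16)

Final answer: 8/(s² + 16)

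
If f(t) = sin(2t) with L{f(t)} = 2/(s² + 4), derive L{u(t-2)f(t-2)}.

Time shift theorem: L{u(t-a)f(t-a)} = e^(-as)F(s). Here a=2, F(s) = 2/(s² + 4), so L{u(t-2)f(t-2)} = e^(-2s)·2/(s² + 4)

Final answer: e^(-2s)·2/(s² + 4)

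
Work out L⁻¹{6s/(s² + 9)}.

This is the form c·s/(s² + a²) with a = 3, c = 6. L⁻¹ = 6·cos(3t)

Final answer: 6·cos(3t)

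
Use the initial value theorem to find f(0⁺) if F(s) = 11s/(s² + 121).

f(0⁺) = lim_{s→∞} s·11s/(s² + 121) = lim_{s→∞} 11s²/(s² + 121) = 11

Final answer: 11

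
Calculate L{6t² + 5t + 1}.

L{6t² + 5t + 1} = 6·2/s³ + 5/s² + 1/s = 12/s³ + 5/s² + 1/s

Final answer: 12/s³ + 5/s² + 1/s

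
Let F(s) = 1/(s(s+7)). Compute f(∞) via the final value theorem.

f(∞) = lim_{s→0} s·1/(s(s+7)) = lim_{s→0} 1/(s+7) = 1/7 = 1/7

Final answer: 1/7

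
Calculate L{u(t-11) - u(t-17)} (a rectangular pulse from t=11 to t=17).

L{u(t-a)} = e^(-as)/s. L{u(t-11) - u(t-17)} = (e^(-11s) - e^(-17s))/s

Final answer: (e^(-11s) - e^(-17s))/s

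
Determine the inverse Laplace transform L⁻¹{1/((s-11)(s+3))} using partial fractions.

Decompose: A/(s-11) + B/(s+3). A = 1/14, B = -1/14. f(t) = (e^(11t) - e^(-3t))/14

Final answer: (e^(11t) - e^(-3t))/14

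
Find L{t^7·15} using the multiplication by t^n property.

L{15} = 15/s. d^1/ds^1[1/s] = -1/s². d^2/ds^2[1/s] = 2/s^3. d^3/ds^3[1/s] = -6/s^4. d^4/ds^4[1/s] = 24/s^5. d^5/ds^5[1/s] = -120/s^6. d^6/ds^6[1/s] = 720/s^7. d^7/ds^7[1/s] = -5040/s^8. So L{t^7} = (-1)^{7}·-5040/s^8 = 5040/s^8. Then L{t^7·15} = 15·5040/s^8 = 75600/s^8

Final answer: 75600/s^8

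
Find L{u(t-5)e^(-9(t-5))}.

u(t-a)f(t-a) with f(t)=e^(-9t). L{e^(-9t)} = 1/(s+9). By time shift: e^(-5s)/(s+9)

Final answer: e^(-5s)/(s+9)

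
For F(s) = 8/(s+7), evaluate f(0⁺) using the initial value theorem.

f(0⁺) = lim_{s→∞} s·8/(s+7) = lim_{s→∞} 8s/(s+7) = 8

Final answer: 8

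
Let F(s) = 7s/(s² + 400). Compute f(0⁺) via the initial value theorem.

f(0⁺) = lim_{s→∞} s·7s/(s² + 400) = lim_{s→∞} 7s²/(s² + 400) = 7

Final answer: 7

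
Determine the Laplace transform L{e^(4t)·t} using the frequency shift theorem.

L{e^(at)·t^n} = n!/(s-a)^(n+1), so L{e^(4t)·t} = 1/(s-4)^2

Final answer: 1/(s-4)^2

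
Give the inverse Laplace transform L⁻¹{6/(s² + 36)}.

L⁻¹{6/(s² + 36)} = sin(6t)

Final answer: sin(6t)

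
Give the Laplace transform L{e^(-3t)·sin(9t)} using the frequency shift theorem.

Frequency shift: L{e^(at)f(t)} = F(s-a). L{e^(-3t)·sin(9t)} = 9/((s+3)² + 81)

Final answer: 9/((s+3)² + 81)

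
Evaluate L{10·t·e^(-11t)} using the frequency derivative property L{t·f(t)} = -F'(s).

L{e^(-11t)} = 1/(s+11). By frequency derivative: L{t·e^(-11t)} = -d/ds[1/(s+11)] = -(-1)/(s+11)² = 1/(s+11)². Then L{10·t·e^(-11t)} = 10·1/(s+11)² = 10/(s+11)²

Final answer: 10/(s+11)²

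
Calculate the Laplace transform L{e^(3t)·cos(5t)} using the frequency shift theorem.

Frequency shift: L{e^(at)f(t)} = F(s-a). L{e^(3t)·cos(5t)} = (s-3)/((s-3)² + 25)

Final answer: (s-3)/((s-3)² + 25)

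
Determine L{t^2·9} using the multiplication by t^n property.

L{9} = 9/s. d^1/ds^1[1/s] = -1/s². d^2/ds^2[1/s] = 2/s^3. So L{t^2} = (-1)^{2}·2/s^3 = 2/s^3. Then L{t^2·9} = 9·2/s^3 = 18/s^3

Final answer: 18/s^3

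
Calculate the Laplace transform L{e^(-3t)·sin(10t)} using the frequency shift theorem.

Frequency shift: L{e^(at)f(t)} = F(s-a). L{e^(-3t)·sin(10t)} = 10/((s+3)² + 100)

Final answer: 10/((s+3)² + 100)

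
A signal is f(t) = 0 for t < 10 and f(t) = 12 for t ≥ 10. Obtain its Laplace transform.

f(t) = 12·u(t-10). L{u(t-10)} = e^(-10s)/s, so L{f(t)} = 12·e^(-10s)/s

Final answer: 12·e^(-10s)/s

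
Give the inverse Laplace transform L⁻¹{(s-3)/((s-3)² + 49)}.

Using frequency shift, L⁻¹{(s-3)/((s-3)² + 49)} = e^(3t)·cos(7t)

Final answer: e^(3t)·cos(7t)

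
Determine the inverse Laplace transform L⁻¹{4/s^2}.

L⁻¹{n!/s^(n+1)} = t^n with n=1. So L⁻¹{1/s^2} = t, and L⁻¹{4/s^2} = (4/1)·t = 4·t

Final answer: 4·t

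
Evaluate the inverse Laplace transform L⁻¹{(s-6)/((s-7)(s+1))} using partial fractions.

Using partial fractions, f(t) = (e^(7t) + 7e^(-t))/8

Final answer: (e^(7t) + 7e^(-t))/8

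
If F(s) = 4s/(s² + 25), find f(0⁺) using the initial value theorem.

f(0⁺) = lim_{s→∞} s·4s/(s² + 25) = lim_{s→∞} 4s²/(s² + 25) = 4

Final answer: 4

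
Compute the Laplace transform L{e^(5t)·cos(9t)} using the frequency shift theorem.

Frequency shift: L{e^(at)f(t)} = F(s-a). L{e^(5t)·cos(9t)} = (s-5)/((s-5)² + 81)

Final answer: (s-5)/((s-5)² + 81)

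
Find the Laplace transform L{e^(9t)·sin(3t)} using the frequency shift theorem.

Frequency shift: L{e^(at)f(t)} = F(s-a). L{e^(9t)·sin(3t)} = 3/((s-9)² + 9)

Final answer: 3/((s-9)² + 9)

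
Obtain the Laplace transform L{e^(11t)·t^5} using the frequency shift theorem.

L{e^(at)·t^n} = n!/(s-a)^(n+1), so L{e^(11t)·t^5} = 120/(s-11)^6

Final answer: 120/(s-11)^6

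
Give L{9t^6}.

L{t^n} = n!/s^(n+1). So L{9t^6} = 9·6!/s^7 = 6480/s^7

Final answer: 6480/s^7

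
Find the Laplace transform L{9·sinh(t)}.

L{sinh(ωt)} = ω/(s² - ω²), so L{sinh(t)} = 1/(s² - 1). Then L{9·sinh(t)} = 9·1/(s² - 1) = 9/(s² - 1)

Final answer: 9/(s² - 1)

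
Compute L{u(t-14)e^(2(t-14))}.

u(t-a)f(t-a) with f(t)=e^(2t). L{e^(2t)} = 1/(s-2). By time shift: e^(-14s)/(s-2)

Final answer: e^(-14s)/(s-2)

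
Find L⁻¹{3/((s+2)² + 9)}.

Form: b/((s-a)² + b²) → e^(at)sin(bt). With a=-2, b=3

Final answer: e^(-2t)·sin(3t)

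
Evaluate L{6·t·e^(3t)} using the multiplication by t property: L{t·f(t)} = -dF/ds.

Using L{t^n·e^(at)} = n!/(s-a)^(n+1), L{t·e^(3t)} = 1/(s-3)^2, so L{6·t·e^(3t)} = 6·1/(s-3)^2 = 6/(s-3)^2

Final answer: 6/(s-3)^2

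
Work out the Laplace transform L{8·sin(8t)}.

L{sin(ωt)} = ω/(s² + ω²), so L{sin(8t)} = 8/(s² + 64). Then L{8·sin(8t)} = 8·8/(s² + 64) = 64/(s² + 64)

Final answer: 64/(s² + 64)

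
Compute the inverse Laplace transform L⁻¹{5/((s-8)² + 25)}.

Using frequency shift, L⁻¹{5/((s-8)² + 25)} = e^(8t)·sin(5t)

Final answer: e^(8t)·sin(5t)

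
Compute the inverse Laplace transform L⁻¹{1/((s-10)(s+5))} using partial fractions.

Decompose: A/(s-10) + B/(s+5). A = 1/15, B = -1/15. f(t) = (e^(10t) - e^(-5t))/15

Final answer: (e^(10t) - e^(-5t))/15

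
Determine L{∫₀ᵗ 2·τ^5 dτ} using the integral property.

L{∫₀ᵗ f(τ)dτ} = F(s)/s with f(t) = 2t^5. F(s) = 240/s^6, so L{∫₀ᵗ 2·τ^5 dτ} = (240/s^6)/s = 240/s^7. (Check: ∫₀ᵗ 2·τ^5 dτ = 2t^6/6.)

Final answer: 240/s^7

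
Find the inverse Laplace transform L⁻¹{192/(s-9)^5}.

L⁻¹{n!/(s-a)^(n+1)} = t^n·e^(at) with n=4, a=9. So L⁻¹{24/(s-9)^5} = t^4·e^(9t), and L⁻¹{192/(s-9)^5} = (192/24)·t^4·e^(9t) = 8·t^4·e^(9t)

Final answer: 8·t^4·e^(9t)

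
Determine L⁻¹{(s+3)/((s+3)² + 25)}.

Using frequency shift: L⁻¹{(s-a)/((s-a)² + b²)} = e^(at)cos(bt). Here a=-3, b=5

Final answer: e^(-3t)·cos(5t)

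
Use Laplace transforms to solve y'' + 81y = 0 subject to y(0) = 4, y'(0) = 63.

L{y''} + 81L{y} = 0. s²Y - 4s - 63 + 81Y = 0. Y(s² + 81) = 4s + 63. Y = (4s + 63)/(s² + 81). Inverting: y(t) = 4cos(9t) + 7sin(9t)

Final answer: y(t) = 4cos(9t) + 7sin(9t)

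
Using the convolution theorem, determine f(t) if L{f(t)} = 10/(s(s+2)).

10/(s(s+2)) = (10/s)·(1/(s+2)) = L{10}·L{e^(-2t)}. By convolution, f(t) = 10*e^(-2t) = ∫₀ᵗ 10·e^(-2τ) dτ = 10·(1 - e^(-2t))/2

Final answer: 10·(1 - e^(-2t))/2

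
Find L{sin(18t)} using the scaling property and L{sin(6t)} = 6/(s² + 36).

Using L{f(at)} = (1/a)F(s/a) with a=3: L{sin(18t)} = (1/3) · 6/((s/3)² + 36) = (1/3) · 6·9/(s² + 324) = 18/(s² + 324)

Final answer: 18/(s² + 324)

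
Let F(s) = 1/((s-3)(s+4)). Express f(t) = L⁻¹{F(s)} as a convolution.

1/((s-3)(s+4)) = (1/(s-3))·(1/(s+4)) = L{e^(3t)}·L{e^(-4t)}. So f(t) = e^(3t)*e^(-4t) = ∫₀ᵗ e^(3τ)·e^(-4(t-τ)) dτ

Final answer: ∫₀ᵗ e^(3τ)·e^(-4(t-τ)) dτ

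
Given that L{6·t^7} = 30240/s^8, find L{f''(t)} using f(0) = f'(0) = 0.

L{f''(t)} = s²F(s) - sf(0) - f'(0) = s²·30240/s^8 - 0 - 0 = 30240/s^6

Final answer: 30240/s^6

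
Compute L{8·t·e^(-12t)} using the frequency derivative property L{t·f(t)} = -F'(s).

L{e^(-12t)} = 1/(s+12). By frequency derivative: L{t·e^(-12t)} = -d/ds[1/(s+12)] = -(-1)/(s+12)² = 1/(s+12)². Then L{8·t·e^(-12t)} = 8·1/(s+12)² = 8/(s+12)²

Final answer: 8/(s+12)²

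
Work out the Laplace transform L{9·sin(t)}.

L{sin(ωt)} = ω/(s² + ω²), so L{sin(t)} = 1/(s² + 1). Then L{9·sin(t)} = 9·1/(s² + 1) = 9/(s² + 1)

Final answer: 9/(s² + 1)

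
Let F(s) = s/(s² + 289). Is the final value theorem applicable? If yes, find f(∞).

The final value theorem requires all poles of sF(s) in the left half-plane. sF(s) = s²/(s² + 289) has poles at s = ±17i (imaginary axis). Theorem does NOT apply (oscillatory system).

Final answer: Not applicable (oscillatory)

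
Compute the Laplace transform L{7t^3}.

L{7t^3} = 7 · L{t^3} = 7 · 6/s^4 = 42/s^4

Final answer: 42/s^4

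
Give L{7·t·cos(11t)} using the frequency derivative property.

L{cos(11t)} = s/(s² + 121). Derivative: d/ds[s/(s² + 121)] = [(s² + 121) - s·2s]/(s² + 121)² = (121 - s²)/(s² + 121)². So L{t·cos(11t)} = -F'(s) = (s² - 121)/(s² + 121)². Then L{7·t·cos(11t)} = 7·(s² - 121)/(s² + 121)²

Final answer: 7·(s² - 121)/(s² + 121)²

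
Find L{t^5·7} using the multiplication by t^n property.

L{7} = 7/s. d^1/ds^1[1/s] = -1/s². d^2/ds^2[1/s] = 2/s^3. d^3/ds^3[1/s] = -6/s^4. d^4/ds^4[1/s] = 24/s^5. d^5/ds^5[1/s] = -120/s^6. So L{t^5} = (-1)^{5}·-120/s^6 = 120/s^6. Then L{t^5·7} = 7·120/s^6 = 840/s^6

Final answer: 840/s^6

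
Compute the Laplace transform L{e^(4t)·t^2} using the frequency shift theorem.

L{e^(at)·t^n} = n!/(s-a)^(n+1), so L{e^(4t)·t^2} = 2/(s-4)^3

Final answer: 2/(s-4)^3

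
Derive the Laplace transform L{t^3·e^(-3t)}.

L{t^n·e^(at)} = n!/(s-a)^(n+1), so L{t^3·e^(-3t)} = 6/(s+3)^4

Final answer: 6/(s+3)^4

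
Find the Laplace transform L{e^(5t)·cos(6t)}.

L{e^(at)·cos(ωt)} = (s-a)/((s-a)² + ω²), so L{e^(5t)·cos(6t)} = (s-5)/((s-5)² + 36)

Final answer: (s-5)/((s-5)² + 36)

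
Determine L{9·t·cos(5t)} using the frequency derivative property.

L{cos(5t)} = s/(s² + 25). Derivative: d/ds[s/(s² + 25)] = [(s² + 25) - s·2s]/(s² + 25)² = (25 - s²)/(s² + 25)². So L{t·cos(5t)} = -F'(s) = (s² - 25)/(s² + 25)². Then L{9·t·cos(5t)} = 9·(s² - 25)/(s² + 25)²

Final answer: 9·(s² - 25)/(s² + 25)²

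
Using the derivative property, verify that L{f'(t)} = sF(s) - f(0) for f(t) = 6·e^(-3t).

f'(t) = -18e^(-3t). Direct: L{f'(t)} = -18/(s+3). Property: s·6/(s+3) - 6 = (6s - 6(s+3))/(s+3) = -18/(s+3). ✓

Final answer: -18/(s+3)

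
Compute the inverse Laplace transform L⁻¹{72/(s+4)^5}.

L⁻¹{n!/(s-a)^(n+1)} = t^n·e^(at) with n=4, a=-4. So L⁻¹{24/(s+4)^5} = t^4·e^(-4t), and L⁻¹{72/(s+4)^5} = (72/24)·t^4·e^(-4t) = 3·t^4·e^(-4t)

Final answer: 3·t^4·e^(-4t)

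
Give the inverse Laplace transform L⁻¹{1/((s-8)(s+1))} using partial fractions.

Decompose: A/(s-8) + B/(s+1). A = 1/9, B = -1/9. f(t) = (e^(8t) - e^(-t))/9

Final answer: (e^(8t) - e^(-t))/9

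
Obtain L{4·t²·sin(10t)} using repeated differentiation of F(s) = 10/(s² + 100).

F(s) = 10/(s² + 100). F'(s) = -20s/(s² + 100)². F''(s) = -20(100 - 3s²)/(s² + 100)³ = (60s² - 2000)/(s² + 100)³. So L{t²·sin(10t)} = (-1)² F''(s) = (60s² - 2000)/(s² + 100)³. Then L{4·t²·sin(10t)} = 4·(60s² - 2000)/(s² + 100)³ = (240s² - 8000)/(s² + 100)³

Final answer: (240s² - 8000)/(s² + 100)³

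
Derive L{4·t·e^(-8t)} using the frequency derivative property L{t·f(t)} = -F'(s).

L{e^(-8t)} = 1/(s+8). By frequency derivative: L{t·e^(-8t)} = -d/ds[1/(s+8)] = -(-1)/(s+8)² = 1/(s+8)². Then L{4·t·e^(-8t)} = 4·1/(s+8)² = 4/(s+8)²

Final answer: 4/(s+8)²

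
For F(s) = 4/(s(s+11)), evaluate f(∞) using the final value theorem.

f(∞) = lim_{s→0} s·4/(s(s+11)) = lim_{s→0} 4/(s+11) = 4/11 = 4/11

Final answer: 4/11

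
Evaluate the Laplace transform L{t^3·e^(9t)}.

L{t^n·e^(at)} = n!/(s-a)^(n+1), so L{t^3·e^(9t)} = 6/(s-9)^4

Final answer: 6/(s-9)^4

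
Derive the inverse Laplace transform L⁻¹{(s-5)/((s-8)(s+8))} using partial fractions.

Using partial fractions, f(t) = (3e^(8t) + 13e^(-8t))/16

Final answer: (3e^(8t) + 13e^(-8t))/16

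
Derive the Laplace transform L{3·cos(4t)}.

L{cos(ωt)} = s/(s² + ω²), so L{cos(4t)} = s/(s² + 16). Then L{3·cos(4t)} = 3·s/(s² + 16) = 3s/(s² + 16)

Final answer: 3s/(s² + 16)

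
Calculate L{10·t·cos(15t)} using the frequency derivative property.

L{cos(15t)} = s/(s² + 225). Derivative: d/ds[s/(s² + 225)] = [(s² + 225) - s·2s]/(s² + 225)² = (225 - s²)/(s² + 225)². So L{t·cos(15t)} = -F'(s) = (s² - 225)/(s² + 225)². Then L{10·t·cos(15t)} = 10·(s² - 225)/(s² + 225)²

Final answer: 10·(s² - 225)/(s² + 225)²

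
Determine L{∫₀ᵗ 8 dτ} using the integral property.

L{∫₀ᵗ f(τ)dτ} = F(s)/s with f(t) = 8. F(s) = 8/s, so L{∫₀ᵗ 8 dτ} = (8/s)/s = 8/s². (Check: ∫₀ᵗ 8 dτ = 8t.)

Final answer: 8/s²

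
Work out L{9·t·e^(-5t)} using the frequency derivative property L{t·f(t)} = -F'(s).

L{e^(-5t)} = 1/(s+5). By frequency derivative: L{t·e^(-5t)} = -d/ds[1/(s+5)] = -(-1)/(s+5)² = 1/(s+5)². Then L{9·t·e^(-5t)} = 9·1/(s+5)² = 9/(s+5)²

Final answer: 9/(s+5)²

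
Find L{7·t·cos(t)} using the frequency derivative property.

L{cos(t)} = s/(s² + 1). Derivative: d/ds[s/(s² + 1)] = [(s² + 1) - s·2s]/(s² + 1)² = (1 - s²)/(s² + 1)². So L{t·cos(t)} = -F'(s) = (s² - 1)/(s² + 1)². Then L{7·t·cos(t)} = 7·(s² - 1)/(s² + 1)²

Final answer: 7·(s² - 1)/(s² + 1)²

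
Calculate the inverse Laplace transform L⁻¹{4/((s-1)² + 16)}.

Using frequency shift, L⁻¹{4/((s-1)² + 16)} = e^t·sin(4t)

Final answer: e^t·sin(4t)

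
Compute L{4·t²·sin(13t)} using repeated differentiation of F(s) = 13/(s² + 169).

F(s) = 13/(s² + 169). F'(s) = -26s/(s² + 169)². F''(s) = -26(169 - 3s²)/(s² + 169)³ = (78s² - 4394)/(s² + 169)³. So L{t²·sin(13t)} = (-1)² F''(s) = (78s² - 4394)/(s² + 169)³. Then L{4·t²·sin(13t)} = 4·(78s² - 4394)/(s² + 169)³ = (312s² - 17576)/(s² + 169)³

Final answer: (312s² - 17576)/(s² + 169)³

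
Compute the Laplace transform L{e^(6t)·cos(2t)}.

L{e^(at)·cos(ωt)} = (s-a)/((s-a)² + ω²), so L{e^(6t)·cos(2t)} = (s-6)/((s-6)² + 4)

Final answer: (s-6)/((s-6)² + 4)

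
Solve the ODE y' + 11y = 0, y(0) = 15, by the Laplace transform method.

L{y'} + 11L{y} = 0. sY - 15 + 11Y = 0. Y(s+11) = 15. Y = 15/(s+11)

Final answer: y(t) = 15e^(-11t)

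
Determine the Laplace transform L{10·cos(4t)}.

L{cos(ωt)} = s/(s² + ω²), so L{cos(4t)} = s/(s² + 16). Then L{10·cos(4t)} = 10·s/(s² + 16) = 10s/(s² + 16)

Final answer: 10s/(s² + 16)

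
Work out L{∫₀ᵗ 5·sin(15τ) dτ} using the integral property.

L{∫₀ᵗ f(τ)dτ} = F(s)/s with F(s) = 75/(s² + 225), so the result is (75/(s² + 225))/s = 75/(s(s² + 225))

Final answer: 75/(s(s² + 225))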